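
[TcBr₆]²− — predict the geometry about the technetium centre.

Summing ligand charges against the −2 overall charge gives an oxidation state of +4 for technetium.
Group 7 minus oxidation state 4 gives a d³ configuration.
With 6 monodentate ligands the coordination number is 6.
Six donors around a single metal centre give an octahedral coordination sphere.

octahedral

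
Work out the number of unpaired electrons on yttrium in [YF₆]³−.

0

Ligand charges: each fluoride is −1. With an overall charge of −3 the yttrium centre must be in the +3 oxidation state.
Y sits in group 3, so the d-electron count is 3 − 3 = 0.
In an octahedral field the d⁰ configuration is t₂g⁰e_g⁰, giving 0 unpaired electrons.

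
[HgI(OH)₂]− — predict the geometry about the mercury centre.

trigonal planar

Summing ligand charges against the −1 overall charge gives an oxidation state of +2 for mercury.
Group 12 minus oxidation state 2 gives a d¹⁰ configuration.
With 3 monodentate ligands the coordination number is 3.
Three ligands around a d¹⁰ centre minimise repulsion in a trigonal-planar arrangement.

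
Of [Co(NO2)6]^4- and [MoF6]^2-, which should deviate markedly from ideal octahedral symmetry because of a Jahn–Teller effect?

[Co(NO2)6]^4-: Summing ligand charges against the −4 overall charge gives an oxidation state of +2 for cobalt. Group 9 minus oxidation state 2 gives a d⁷ configuration. Nitro (N-bound nitrite) is a strong-field ligand (high in the spectrochemical series) for a first-row metal, so the complex is low-spin. The t₂g⁶e_g¹ (low-spin) configuration has an unevenly filled e_g set; the Jahn–Teller theorem predicts a tetragonal distortion (typically axial elongation) to lift the degeneracy.
[MoF6]^2-: Ligand charges: each fluoride is −1. With an overall charge of −2 the molybdenum centre must be in the +4 oxidation state. Molybdenum is a group-6 element; Mo(IV) is therefore d². The d² configuration leaves the e_g set evenly filled (or empty) — no strong Jahn–Teller driving force.

[Co(NO2)6]^4-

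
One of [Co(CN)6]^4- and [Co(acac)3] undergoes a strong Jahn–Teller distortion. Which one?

[Co(CN)6]^4-

[Co(CN)6]^4-: Summing ligand charges against the −4 overall charge gives an oxidation state of +2 for cobalt. Group 9 minus oxidation state 2 gives a d⁷ configuration. Cyanide is a strong-field ligand (high in the spectrochemical series) for a first-row metal, so the complex is low-spin. The t₂g⁶e_g¹ (low-spin) configuration has an unevenly filled e_g set; the Jahn–Teller theorem predicts a tetragonal distortion (typically axial elongation) to lift the degeneracy.
[Co(acac)3]: Summing ligand charges against the 0 overall charge gives an oxidation state of +3 for cobalt. Cobalt is a group-9 element; Co(III) is therefore d⁶. Co(III) has an exceptionally large octahedral splitting and is low-spin with essentially every ligand except fluoride. The d⁶ configuration leaves the e_g set evenly filled (or empty) — no strong Jahn–Teller driving force.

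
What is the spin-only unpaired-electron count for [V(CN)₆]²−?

1

Ligand charges: each cyanide is −1. With an overall charge of −2 the vanadium centre must be in the +4 oxidation state.
Group 5 minus oxidation state 4 gives a d¹ configuration.
In an octahedral field the d¹ configuration is t₂g¹e_g⁰ (only one arrangement possible), giving 1 unpaired electron.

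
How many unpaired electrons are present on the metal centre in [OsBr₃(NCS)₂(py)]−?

2

Each bromide is −1; each isothiocyanate is −1; pyridine is neutral; balancing the −1 overall charge requires Os(IV).
Os sits in group 8, so the d-electron count is 8 − 4 = 4.
The spin state decides the count: a 5d ion has a large Δₒ and is invariably low-spin.
An octahedral low-spin d⁴ ion is t₂g⁴e_g⁰, giving 2 unpaired electrons.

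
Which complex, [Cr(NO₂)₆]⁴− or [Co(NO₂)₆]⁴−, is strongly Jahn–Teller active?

[Cr(NO₂)₆]⁴−: Each nitro (N-bound nitrite) is −1; balancing the −4 overall charge requires Cr(II). Chromium is a group-6 element; Cr(II) is therefore d⁴. Nitro (N-bound nitrite) is a strong-field ligand (high in the spectrochemical series) for a first-row metal, so the complex is low-spin. The d⁴ configuration leaves the e_g set evenly filled (or empty) — no strong Jahn–Teller driving force.
[Co(NO₂)₆]⁴−: Summing ligand charges against the −4 overall charge gives an oxidation state of +2 for cobalt. Co sits in group 9, so the d-electron count is 9 − 2 = 7. Nitro (N-bound nitrite) is a strong-field ligand (high in the spectrochemical series) for a first-row metal, so the complex is low-spin. The t₂g⁶e_g¹ (low-spin) configuration has an unevenly filled e_g set; the Jahn–Teller theorem predicts a tetragonal distortion (typically axial elongation) to lift the degeneracy.

[Co(NO₂)₆]⁴−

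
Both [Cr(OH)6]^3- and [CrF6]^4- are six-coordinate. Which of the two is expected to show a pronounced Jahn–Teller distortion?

[Cr(OH)6]^3-: Each hydroxide is −1; balancing the −3 overall charge requires Cr(III). Group 6 minus oxidation state 3 gives a d³ configuration. The d³ configuration leaves the e_g set evenly filled (or empty) — no strong Jahn–Teller driving force.
[CrF6]^4-: Summing ligand charges against the −4 overall charge gives an oxidation state of +2 for chromium. Cr sits in group 6, so the d-electron count is 6 − 2 = 4. Fluoride is a weak-field ligand for a first-row metal, so the complex is high-spin. The t₂g³e_g¹ (high-spin) configuration has an unevenly filled e_g set; the Jahn–Teller theorem predicts a tetragonal distortion (typically axial elongation) to lift the degeneracy.

[CrF6]^4-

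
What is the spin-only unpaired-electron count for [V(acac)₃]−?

3 unpaired electrons

Each acetylacetonate is −1; balancing the −1 overall charge requires V(II).
Group 5 minus oxidation state 2 gives a d³ configuration.
Counting donor atoms: 3×acetylacetonate (bidentate) → 6 donors. Coordination number = 6.
In an octahedral field the d³ configuration is t₂g³e_g⁰ (only one arrangement possible), giving 3 unpaired electrons.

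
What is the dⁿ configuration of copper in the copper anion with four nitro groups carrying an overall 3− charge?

Summing ligand charges against the −3 overall charge gives an oxidation state of +1 for copper.
Copper is a group-11 element; Cu(I) is therefore d¹⁰.

d10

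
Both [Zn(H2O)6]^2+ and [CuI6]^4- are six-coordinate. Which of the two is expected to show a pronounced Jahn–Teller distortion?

[Zn(H2O)6]^2+: Water is neutral; balancing the +2 overall charge requires Zn(II). Group 12 minus oxidation state 2 gives a d¹⁰ configuration. The d¹⁰ configuration leaves the e_g set evenly filled (or empty) — no strong Jahn–Teller driving force.
[CuI6]^4-: Summing ligand charges against the −4 overall charge gives an oxidation state of +2 for copper. Copper is a group-11 element; Cu(II) is therefore d⁹. The t₂g⁶e_g³ configuration has an unevenly filled e_g set; the Jahn–Teller theorem predicts a tetragonal distortion (typically axial elongation) to lift the degeneracy.

[CuI6]^4-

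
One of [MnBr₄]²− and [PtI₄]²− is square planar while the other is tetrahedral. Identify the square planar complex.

[PtI₄]²−

For [MnBr₄]²−: Ligand charges: each bromide is −1. With an overall charge of −2 the manganese centre must be in the +2 oxidation state. Manganese is a group-7 element; Mn(II) is therefore d⁵. A high-spin d⁵ ion has zero CFSE in either geometry, so four ligands adopt the sterically favoured tetrahedral geometry. → tetrahedral.
For [PtI₄]²−: Each iodide is −1; balancing the −2 overall charge requires Pt(II). Group 10 minus oxidation state 2 gives a d⁸ configuration. A 5d d⁸ ion has a large crystal-field splitting; square planar leaves the high-energy d_{x²−y²} orbital empty and maximises CFSE. → square planar.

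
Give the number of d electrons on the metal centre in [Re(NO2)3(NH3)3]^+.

Ligand charges: each nitro (N-bound nitrite) is −1; ammonia is neutral. With an overall charge of +1 the rhenium centre must be in the +4 oxidation state.
Rhenium is a group-7 element; Re(IV) is therefore d³.

d³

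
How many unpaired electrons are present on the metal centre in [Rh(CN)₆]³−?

0 unpaired electrons

Ligand charges: each cyanide is −1. With an overall charge of −3 the rhodium centre must be in the +3 oxidation state.
Rhodium is a group-9 element; Rh(III) is therefore d⁶.
The spin state decides the count: a 4d ion has a large Δₒ and is invariably low-spin.
An octahedral low-spin d⁶ ion is t₂g⁶e_g⁰, giving 0 unpaired electrons.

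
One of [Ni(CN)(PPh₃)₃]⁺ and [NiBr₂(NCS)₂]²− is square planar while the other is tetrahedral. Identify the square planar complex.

[Ni(CN)(PPh₃)₃]⁺

For [Ni(CN)(PPh₃)₃]⁺: Ligand charges: each cyanide is −1; triphenylphosphine is neutral. With an overall charge of +1 the nickel centre must be in the +2 oxidation state. Group 10 minus oxidation state 2 gives a d⁸ configuration. Cyanide and triphenylphosphine are strong-field ligands (high in the spectrochemical series). A 3d d⁸ ion with strong-field ligands gains enough CFSE to favour square planar over tetrahedral. → square planar.
For [NiBr₂(NCS)₂]²−: Summing ligand charges against the −2 overall charge gives an oxidation state of +2 for nickel. Nickel is a group-10 element; Ni(II) is therefore d⁸. Bromide and isothiocyanate are weak-field ligands. With weak-field ligands the CFSE gain from square planar is small, so a 3d d⁸ ion takes the sterically preferred tetrahedral geometry. → tetrahedral.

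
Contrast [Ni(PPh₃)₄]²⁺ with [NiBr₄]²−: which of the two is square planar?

For [Ni(PPh₃)₄]²⁺: Ligand charges: triphenylphosphine is neutral. With an overall charge of +2 the nickel centre must be in the +2 oxidation state. Ni sits in group 10, so the d-electron count is 10 − 2 = 8. Triphenylphosphine is a strong-field ligand (high in the spectrochemical series). A 3d d⁸ ion with strong-field ligands gains enough CFSE to favour square planar over tetrahedral. → square planar.
For [NiBr₄]²−: Each bromide is −1; balancing the −2 overall charge requires Ni(II). Ni sits in group 10, so the d-electron count is 10 − 2 = 8. Bromide is a weak-field ligand. With weak-field ligands the CFSE gain from square planar is small, so a 3d d⁸ ion takes the sterically preferred tetrahedral geometry. → tetrahedral.

[Ni(PPh₃)₄]²⁺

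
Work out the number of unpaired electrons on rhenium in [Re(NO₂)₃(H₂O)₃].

2 unpaired electrons

Each nitro (N-bound nitrite) is −1; water is neutral; balancing the 0 overall charge requires Re(III).
Rhenium is a group-7 element; Re(III) is therefore d⁴.
The spin state decides the count: a 5d ion has a large Δₒ and is invariably low-spin.
An octahedral low-spin d⁴ ion is t₂g⁴e_g⁰, giving 2 unpaired electrons.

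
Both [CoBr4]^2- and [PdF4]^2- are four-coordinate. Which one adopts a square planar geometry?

[PdF4]^2-

For [CoBr4]^2-: Each bromide is −1; balancing the −2 overall charge requires Co(II). Co sits in group 9, so the d-electron count is 9 − 2 = 7. For a high-spin 3d d⁷ ion with weak-field ligands the small Δₜ gives little square-planar CFSE advantage, so four ligands adopt the sterically favoured tetrahedral geometry. → tetrahedral.
For [PdF4]^2-: Each fluoride is −1; balancing the −2 overall charge requires Pd(II). Pd sits in group 10, so the d-electron count is 10 − 2 = 8. A 4d d⁸ ion has a large crystal-field splitting; square planar leaves the high-energy d_{x²−y²} orbital empty and maximises CFSE. → square planar.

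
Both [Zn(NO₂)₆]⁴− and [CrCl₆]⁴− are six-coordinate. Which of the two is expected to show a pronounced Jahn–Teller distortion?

[CrCl₆]⁴−

[Zn(NO₂)₆]⁴−: Each nitro (N-bound nitrite) is −1; balancing the −4 overall charge requires Zn(II). Group 12 minus oxidation state 2 gives a d¹⁰ configuration. The d¹⁰ configuration leaves the e_g set evenly filled (or empty) — no strong Jahn–Teller driving force.
[CrCl₆]⁴−: Each chloride is −1; balancing the −4 overall charge requires Cr(II). Group 6 minus oxidation state 2 gives a d⁴ configuration. Chloride is a weak-field ligand for a first-row metal, so the complex is high-spin. The t₂g³e_g¹ (high-spin) configuration has an unevenly filled e_g set; the Jahn–Teller theorem predicts a tetragonal distortion (typically axial elongation) to lift the degeneracy.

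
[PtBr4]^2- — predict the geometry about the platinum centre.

Ligand charges: each bromide is −1. With an overall charge of −2 the platinum centre must be in the +2 oxidation state.
Group 10 minus oxidation state 2 gives a d⁸ configuration.
Coordination number: 4.
A 5d d⁸ ion has a large crystal-field splitting; square planar leaves the high-energy d_{x²−y²} orbital empty and maximises CFSE.

square planar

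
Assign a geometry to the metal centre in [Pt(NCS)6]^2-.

octahedral

Ligand charges: each isothiocyanate is −1. With an overall charge of −2 the platinum centre must be in the +4 oxidation state.
Group 10 minus oxidation state 4 gives a d⁶ configuration.
With 6 monodentate ligands the coordination number is 6.
Six donors around a single metal centre give an octahedral coordination sphere.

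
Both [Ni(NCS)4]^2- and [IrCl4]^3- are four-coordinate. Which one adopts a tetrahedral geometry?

[Ni(NCS)4]^2-

For [Ni(NCS)4]^2-: Ligand charges: each isothiocyanate is −1. With an overall charge of −2 the nickel centre must be in the +2 oxidation state. Ni sits in group 10, so the d-electron count is 10 − 2 = 8. Isothiocyanate is a weak-field ligand. With weak-field ligands the CFSE gain from square planar is small, so a 3d d⁸ ion takes the sterically preferred tetrahedral geometry. → tetrahedral.
For [IrCl4]^3-: Summing ligand charges against the −3 overall charge gives an oxidation state of +1 for iridium. Group 9 minus oxidation state 1 gives a d⁸ configuration. A 5d d⁸ ion has a large crystal-field splitting; square planar leaves the high-energy d_{x²−y²} orbital empty and maximises CFSE. → square planar.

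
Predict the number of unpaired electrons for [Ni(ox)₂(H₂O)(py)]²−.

2

Each oxalate is −2; water is neutral; pyridine is neutral; balancing the −2 overall charge requires Ni(II).
Group 10 minus oxidation state 2 gives a d⁸ configuration.
Counting donor atoms: 2×oxalate (bidentate) → 4 donors; 1×water (monodentate) → 1 donor; 1×pyridine (monodentate) → 1 donor. Coordination number = 6.
In an octahedral field the d⁸ configuration is t₂g⁶e_g² (only one arrangement possible), giving 2 unpaired electrons.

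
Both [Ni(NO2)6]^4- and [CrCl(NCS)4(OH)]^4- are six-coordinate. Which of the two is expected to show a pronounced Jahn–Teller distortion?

[CrCl(NCS)4(OH)]^4-

[Ni(NO2)6]^4-: Each nitro (N-bound nitrite) is −1; balancing the −4 overall charge requires Ni(II). Group 10 minus oxidation state 2 gives a d⁸ configuration. The d⁸ configuration leaves the e_g set evenly filled (or empty) — no strong Jahn–Teller driving force.
[CrCl(NCS)4(OH)]^4-: Summing ligand charges against the −4 overall charge gives an oxidation state of +2 for chromium. Chromium is a group-6 element; Cr(II) is therefore d⁴. Chloride, hydroxide, and isothiocyanate are weak-field ligands for a first-row metal, so the complex is high-spin. The t₂g³e_g¹ (high-spin) configuration has an unevenly filled e_g set; the Jahn–Teller theorem predicts a tetragonal distortion (typically axial elongation) to lift the degeneracy.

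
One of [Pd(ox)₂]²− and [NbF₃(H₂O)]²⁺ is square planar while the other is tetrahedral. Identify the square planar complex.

For [Pd(ox)₂]²−: Ligand charges: each oxalate is −2. With an overall charge of −2 the palladium centre must be in the +2 oxidation state. Pd sits in group 10, so the d-electron count is 10 − 2 = 8. A 4d d⁸ ion has a large crystal-field splitting; square planar leaves the high-energy d_{x²−y²} orbital empty and maximises CFSE. → square planar.
For [NbF₃(H₂O)]²⁺: Summing ligand charges against the +2 overall charge gives an oxidation state of +5 for niobium. Nb sits in group 5, so the d-electron count is 5 − 5 = 0. A d⁰ ion has no crystal-field stabilisation preference between square planar and tetrahedral, so four ligands adopt the sterically favoured tetrahedral geometry. → tetrahedral.

[Pd(ox)₂]²−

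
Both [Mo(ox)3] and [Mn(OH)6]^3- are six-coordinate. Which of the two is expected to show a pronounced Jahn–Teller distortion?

[Mo(ox)3]: Each oxalate is −2; balancing the 0 overall charge requires Mo(VI). Mo sits in group 6, so the d-electron count is 6 − 6 = 0. The d⁰ configuration leaves the e_g set evenly filled (or empty) — no strong Jahn–Teller driving force.
[Mn(OH)6]^3-: Ligand charges: each hydroxide is −1. With an overall charge of −3 the manganese centre must be in the +3 oxidation state. Group 7 minus oxidation state 3 gives a d⁴ configuration. Hydroxide is a weak-field ligand for a first-row metal, so the complex is high-spin. The t₂g³e_g¹ (high-spin) configuration has an unevenly filled e_g set; the Jahn–Teller theorem predicts a tetragonal distortion (typically axial elongation) to lift the degeneracy.

[Mn(OH)6]^3-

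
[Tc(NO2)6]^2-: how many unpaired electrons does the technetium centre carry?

3

Summing ligand charges against the −2 overall charge gives an oxidation state of +4 for technetium.
Technetium is a group-7 element; Tc(IV) is therefore d³.
In an octahedral field the d³ configuration is t₂g³e_g⁰ (only one arrangement possible), giving 3 unpaired electrons.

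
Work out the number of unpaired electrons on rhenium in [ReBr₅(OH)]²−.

3 unpaired electrons

Each bromide is −1; each hydroxide is −1; balancing the −2 overall charge requires Re(IV).
Re sits in group 7, so the d-electron count is 7 − 4 = 3.
In an octahedral field the d³ configuration is t₂g³e_g⁰ (only one arrangement possible), giving 3 unpaired electrons.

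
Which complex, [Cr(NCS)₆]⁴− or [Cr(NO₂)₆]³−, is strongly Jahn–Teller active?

[Cr(NCS)₆]⁴−: Ligand charges: each isothiocyanate is −1. With an overall charge of −4 the chromium centre must be in the +2 oxidation state. Cr sits in group 6, so the d-electron count is 6 − 2 = 4. Isothiocyanate is a weak-field ligand for a first-row metal, so the complex is high-spin. The t₂g³e_g¹ (high-spin) configuration has an unevenly filled e_g set; the Jahn–Teller theorem predicts a tetragonal distortion (typically axial elongation) to lift the degeneracy.
[Cr(NO₂)₆]³−: Ligand charges: each nitro (N-bound nitrite) is −1. With an overall charge of −3 the chromium centre must be in the +3 oxidation state. Cr sits in group 6, so the d-electron count is 6 − 3 = 3. The d³ configuration leaves the e_g set evenly filled (or empty) — no strong Jahn–Teller driving force.

[Cr(NCS)₆]⁴−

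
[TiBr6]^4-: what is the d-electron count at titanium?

d2

Each bromide is −1; balancing the −4 overall charge requires Ti(II).
Titanium is a group-4 element; Ti(II) is therefore d².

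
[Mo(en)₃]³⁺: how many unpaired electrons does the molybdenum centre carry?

3

Summing ligand charges against the +3 overall charge gives an oxidation state of +3 for molybdenum.
Mo sits in group 6, so the d-electron count is 6 − 3 = 3.
Counting donor atoms: 3×ethylenediamine (bidentate) → 6 donors. Coordination number = 6.
In an octahedral field the d³ configuration is t₂g³e_g⁰ (only one arrangement possible), giving 3 unpaired electrons.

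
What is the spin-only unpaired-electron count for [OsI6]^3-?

Summing ligand charges against the −3 overall charge gives an oxidation state of +3 for osmium.
Group 8 minus oxidation state 3 gives a d⁵ configuration.
The spin state decides the count: a 5d ion has a large Δₒ and is invariably low-spin.
An octahedral low-spin d⁵ ion is t₂g⁵e_g⁰, giving 1 unpaired electron.

1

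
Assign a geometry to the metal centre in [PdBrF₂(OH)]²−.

Summing ligand charges against the −2 overall charge gives an oxidation state of +2 for palladium.
Group 10 minus oxidation state 2 gives a d⁸ configuration.
With 4 monodentate ligands the coordination number is 4.
A 4d d⁸ ion has a large crystal-field splitting; square planar leaves the high-energy d_{x²−y²} orbital empty and maximises CFSE.

square planar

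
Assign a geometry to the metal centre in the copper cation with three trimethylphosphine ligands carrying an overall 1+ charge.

Summing ligand charges against the +1 overall charge gives an oxidation state of +1 for copper.
Group 11 minus oxidation state 1 gives a d¹⁰ configuration.
Coordination number: 3.
Three ligands around a d¹⁰ centre minimise repulsion in a trigonal-planar arrangement.

trigonal planar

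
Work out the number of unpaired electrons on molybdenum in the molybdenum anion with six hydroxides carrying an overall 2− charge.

2

Ligand charges: each hydroxide is −1. With an overall charge of −2 the molybdenum centre must be in the +4 oxidation state.
Molybdenum is a group-6 element; Mo(IV) is therefore d².
In an octahedral field the d² configuration is t₂g²e_g⁰ (only one arrangement possible), giving 2 unpaired electrons.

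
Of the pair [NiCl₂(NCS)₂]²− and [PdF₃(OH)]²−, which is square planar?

For [NiCl₂(NCS)₂]²−: Each chloride is −1; each isothiocyanate is −1; balancing the −2 overall charge requires Ni(II). Ni sits in group 10, so the d-electron count is 10 − 2 = 8. Chloride and isothiocyanate are weak-field ligands. With weak-field ligands the CFSE gain from square planar is small, so a 3d d⁸ ion takes the sterically preferred tetrahedral geometry. → tetrahedral.
For [PdF₃(OH)]²−: Summing ligand charges against the −2 overall charge gives an oxidation state of +2 for palladium. Pd sits in group 10, so the d-electron count is 10 − 2 = 8. A 4d d⁸ ion has a large crystal-field splitting; square planar leaves the high-energy d_{x²−y²} orbital empty and maximises CFSE. → square planar.

[PdF₃(OH)]²−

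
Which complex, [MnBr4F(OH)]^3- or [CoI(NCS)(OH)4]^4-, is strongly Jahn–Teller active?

[MnBr4F(OH)]^3-

[MnBr4F(OH)]^3-: Summing ligand charges against the −3 overall charge gives an oxidation state of +3 for manganese. Manganese is a group-7 element; Mn(III) is therefore d⁴. Bromide, fluoride, and hydroxide are weak-field ligands for a first-row metal, so the complex is high-spin. The t₂g³e_g¹ (high-spin) configuration has an unevenly filled e_g set; the Jahn–Teller theorem predicts a tetragonal distortion (typically axial elongation) to lift the degeneracy.
[CoI(NCS)(OH)4]^4-: Summing ligand charges against the −4 overall charge gives an oxidation state of +2 for cobalt. Co sits in group 9, so the d-electron count is 9 − 2 = 7. Hydroxide, iodide, and isothiocyanate are weak-field ligands for a first-row metal, so the complex is high-spin. The d⁷ configuration leaves the e_g set evenly filled (or empty) — no strong Jahn–Teller driving force.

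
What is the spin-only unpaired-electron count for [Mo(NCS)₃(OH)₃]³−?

Each isothiocyanate is −1; each hydroxide is −1; balancing the −3 overall charge requires Mo(III).
Mo sits in group 6, so the d-electron count is 6 − 3 = 3.
In an octahedral field the d³ configuration is t₂g³e_g⁰ (only one arrangement possible), giving 3 unpaired electrons.

3 unpaired electrons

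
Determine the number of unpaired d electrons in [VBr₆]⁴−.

3 unpaired electrons

Ligand charges: each bromide is −1. With an overall charge of −4 the vanadium centre must be in the +2 oxidation state.
Group 5 minus oxidation state 2 gives a d³ configuration.
In an octahedral field the d³ configuration is t₂g³e_g⁰ (only one arrangement possible), giving 3 unpaired electrons.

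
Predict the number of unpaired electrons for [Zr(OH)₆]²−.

0

Each hydroxide is −1; balancing the −2 overall charge requires Zr(IV).
Group 4 minus oxidation state 4 gives a d⁰ configuration.
In an octahedral field the d⁰ configuration is t₂g⁰e_g⁰, giving 0 unpaired electrons.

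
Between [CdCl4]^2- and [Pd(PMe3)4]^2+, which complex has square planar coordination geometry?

For [CdCl4]^2-: Each chloride is −1; balancing the −2 overall charge requires Cd(II). Cadmium is a group-12 element; Cd(II) is therefore d¹⁰. A d¹⁰ ion has no crystal-field stabilisation preference between square planar and tetrahedral, so four ligands adopt the sterically favoured tetrahedral geometry. → tetrahedral.
For [Pd(PMe3)4]^2+: Summing ligand charges against the +2 overall charge gives an oxidation state of +2 for palladium. Pd sits in group 10, so the d-electron count is 10 − 2 = 8. A 4d d⁸ ion has a large crystal-field splitting; square planar leaves the high-energy d_{x²−y²} orbital empty and maximises CFSE. → square planar.

[Pd(PMe3)4]^2+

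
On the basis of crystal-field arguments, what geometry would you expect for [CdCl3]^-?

trigonal planar

Summing ligand charges against the −1 overall charge gives an oxidation state of +2 for cadmium.
Group 12 minus oxidation state 2 gives a d¹⁰ configuration.
Coordination number: 3.
Three ligands around a d¹⁰ centre minimise repulsion in a trigonal-planar arrangement.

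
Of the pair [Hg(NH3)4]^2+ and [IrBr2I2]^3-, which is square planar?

For [Hg(NH3)4]^2+: Ligand charges: ammonia is neutral. With an overall charge of +2 the mercury centre must be in the +2 oxidation state. Hg sits in group 12, so the d-electron count is 12 − 2 = 10. A d¹⁰ ion has no crystal-field stabilisation preference between square planar and tetrahedral, so four ligands adopt the sterically favoured tetrahedral geometry. → tetrahedral.
For [IrBr2I2]^3-: Ligand charges: each bromide is −1; each iodide is −1. With an overall charge of −3 the iridium centre must be in the +1 oxidation state. Ir sits in group 9, so the d-electron count is 9 − 1 = 8. A 5d d⁸ ion has a large crystal-field splitting; square planar leaves the high-energy d_{x²−y²} orbital empty and maximises CFSE. → square planar.

[IrBr2I2]^3-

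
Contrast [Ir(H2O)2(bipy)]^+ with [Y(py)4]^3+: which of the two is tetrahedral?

For [Ir(H2O)2(bipy)]^+: Summing ligand charges against the +1 overall charge gives an oxidation state of +1 for iridium. Iridium is a group-9 element; Ir(I) is therefore d⁸. A 5d d⁸ ion has a large crystal-field splitting; square planar leaves the high-energy d_{x²−y²} orbital empty and maximises CFSE. → square planar.
For [Y(py)4]^3+: Pyridine is neutral; balancing the +3 overall charge requires Y(III). Group 3 minus oxidation state 3 gives a d⁰ configuration. A d⁰ ion has no crystal-field stabilisation preference between square planar and tetrahedral, so four ligands adopt the sterically favoured tetrahedral geometry. → tetrahedral.

[Y(py)4]^3+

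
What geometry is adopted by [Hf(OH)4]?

tetrahedral

Each hydroxide is −1; balancing the 0 overall charge requires Hf(IV).
Hafnium is a group-4 element; Hf(IV) is therefore d⁰.
With 4 monodentate ligands the coordination number is 4.
A d⁰ ion has no crystal-field stabilisation preference between square planar and tetrahedral, so four ligands adopt the sterically favoured tetrahedral geometry.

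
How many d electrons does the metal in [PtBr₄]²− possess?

Ligand charges: each bromide is −1. With an overall charge of −2 the platinum centre must be in the +2 oxidation state.
Platinum is a group-10 element; Pt(II) is therefore d⁸.

d⁸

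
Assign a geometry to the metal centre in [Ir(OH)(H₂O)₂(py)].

Ligand charges: each hydroxide is −1; water is neutral; pyridine is neutral. With an overall charge of 0 the iridium centre must be in the +1 oxidation state.
Iridium is a group-9 element; Ir(I) is therefore d⁸.
Coordination number: 4.
A 5d d⁸ ion has a large crystal-field splitting; square planar leaves the high-energy d_{x²−y²} orbital empty and maximises CFSE.

square planar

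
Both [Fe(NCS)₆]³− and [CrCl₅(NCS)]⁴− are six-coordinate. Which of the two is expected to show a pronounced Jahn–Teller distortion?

[CrCl₅(NCS)]⁴−

[Fe(NCS)₆]³−: Each isothiocyanate is −1; balancing the −3 overall charge requires Fe(III). Group 8 minus oxidation state 3 gives a d⁵ configuration. Isothiocyanate is a weak-field ligand for a first-row metal, so the complex is high-spin. The d⁵ configuration leaves the e_g set evenly filled (or empty) — no strong Jahn–Teller driving force.
[CrCl₅(NCS)]⁴−: Ligand charges: each chloride is −1; each isothiocyanate is −1. With an overall charge of −4 the chromium centre must be in the +2 oxidation state. Cr sits in group 6, so the d-electron count is 6 − 2 = 4. Chloride and isothiocyanate are weak-field ligands for a first-row metal, so the complex is high-spin. The t₂g³e_g¹ (high-spin) configuration has an unevenly filled e_g set; the Jahn–Teller theorem predicts a tetragonal distortion (typically axial elongation) to lift the degeneracy.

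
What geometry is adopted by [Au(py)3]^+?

Ligand charges: pyridine is neutral. With an overall charge of +1 the gold centre must be in the +1 oxidation state.
Au sits in group 11, so the d-electron count is 11 − 1 = 10.
Coordination number: 3.
Three ligands around a d¹⁰ centre minimise repulsion in a trigonal-planar arrangement.

trigonal planar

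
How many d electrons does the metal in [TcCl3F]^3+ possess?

Ligand charges: each chloride is −1; each fluoride is −1. With an overall charge of +3 the technetium centre must be in the +7 oxidation state.
Technetium is a group-7 element; Tc(VII) is therefore d⁰.

d0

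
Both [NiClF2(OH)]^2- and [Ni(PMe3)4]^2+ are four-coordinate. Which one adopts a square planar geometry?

For [NiClF2(OH)]^2-: Summing ligand charges against the −2 overall charge gives an oxidation state of +2 for nickel. Group 10 minus oxidation state 2 gives a d⁸ configuration. Chloride, fluoride, and hydroxide are weak-field ligands. With weak-field ligands the CFSE gain from square planar is small, so a 3d d⁸ ion takes the sterically preferred tetrahedral geometry. → tetrahedral.
For [Ni(PMe3)4]^2+: Ligand charges: trimethylphosphine is neutral. With an overall charge of +2 the nickel centre must be in the +2 oxidation state. Group 10 minus oxidation state 2 gives a d⁸ configuration. Trimethylphosphine is a strong-field ligand (high in the spectrochemical series). A 3d d⁸ ion with strong-field ligands gains enough CFSE to favour square planar over tetrahedral. → square planar.

[Ni(PMe3)4]^2+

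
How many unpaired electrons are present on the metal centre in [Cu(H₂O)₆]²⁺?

1 unpaired electron

Summing ligand charges against the +2 overall charge gives an oxidation state of +2 for copper.
Group 11 minus oxidation state 2 gives a d⁹ configuration.
In an octahedral field the d⁹ configuration is t₂g⁶e_g³ (only one arrangement possible), giving 1 unpaired electron.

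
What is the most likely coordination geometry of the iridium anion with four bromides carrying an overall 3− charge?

Each bromide is −1; balancing the −3 overall charge requires Ir(I).
Group 9 minus oxidation state 1 gives a d⁸ configuration.
Coordination number: 4.
A 5d d⁸ ion has a large crystal-field splitting; square planar leaves the high-energy d_{x²−y²} orbital empty and maximises CFSE.

square planar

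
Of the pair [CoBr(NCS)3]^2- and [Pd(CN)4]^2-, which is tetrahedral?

For [CoBr(NCS)3]^2-: Ligand charges: each bromide is −1; each isothiocyanate is −1. With an overall charge of −2 the cobalt centre must be in the +2 oxidation state. Cobalt is a group-9 element; Co(II) is therefore d⁷. For a high-spin 3d d⁷ ion with weak-field ligands the small Δₜ gives little square-planar CFSE advantage, so four ligands adopt the sterically favoured tetrahedral geometry. → tetrahedral.
For [Pd(CN)4]^2-: Summing ligand charges against the −2 overall charge gives an oxidation state of +2 for palladium. Pd sits in group 10, so the d-electron count is 10 − 2 = 8. A 4d d⁸ ion has a large crystal-field splitting; square planar leaves the high-energy d_{x²−y²} orbital empty and maximises CFSE. → square planar.

[CoBr(NCS)3]^2-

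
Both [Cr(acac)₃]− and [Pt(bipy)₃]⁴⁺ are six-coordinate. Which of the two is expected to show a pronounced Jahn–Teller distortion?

[Cr(acac)₃]−

[Cr(acac)₃]−: Ligand charges: each acetylacetonate is −1. With an overall charge of −1 the chromium centre must be in the +2 oxidation state. Chromium is a group-6 element; Cr(II) is therefore d⁴. Acetylacetonate is a weak-field ligand for a first-row metal, so the complex is high-spin. The t₂g³e_g¹ (high-spin) configuration has an unevenly filled e_g set; the Jahn–Teller theorem predicts a tetragonal distortion (typically axial elongation) to lift the degeneracy.
[Pt(bipy)₃]⁴⁺: Summing ligand charges against the +4 overall charge gives an oxidation state of +4 for platinum. Group 10 minus oxidation state 4 gives a d⁶ configuration. A 5d ion has a large Δₒ and is invariably low-spin. The d⁶ configuration leaves the e_g set evenly filled (or empty) — no strong Jahn–Teller driving force.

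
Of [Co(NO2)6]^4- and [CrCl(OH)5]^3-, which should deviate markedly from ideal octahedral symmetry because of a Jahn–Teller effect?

[Co(NO2)6]^4-

[Co(NO2)6]^4-: Ligand charges: each nitro (N-bound nitrite) is −1. With an overall charge of −4 the cobalt centre must be in the +2 oxidation state. Group 9 minus oxidation state 2 gives a d⁷ configuration. Nitro (N-bound nitrite) is a strong-field ligand (high in the spectrochemical series) for a first-row metal, so the complex is low-spin. The t₂g⁶e_g¹ (low-spin) configuration has an unevenly filled e_g set; the Jahn–Teller theorem predicts a tetragonal distortion (typically axial elongation) to lift the degeneracy.
[CrCl(OH)5]^3-: Each chloride is −1; each hydroxide is −1; balancing the −3 overall charge requires Cr(III). Cr sits in group 6, so the d-electron count is 6 − 3 = 3. The d³ configuration leaves the e_g set evenly filled (or empty) — no strong Jahn–Teller driving force.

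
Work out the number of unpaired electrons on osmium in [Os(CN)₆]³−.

Each cyanide is −1; balancing the −3 overall charge requires Os(III).
Osmium is a group-8 element; Os(III) is therefore d⁵.
The spin state decides the count: a 5d ion has a large Δₒ and is invariably low-spin.
An octahedral low-spin d⁵ ion is t₂g⁵e_g⁰, giving 1 unpaired electron.

1 unpaired electron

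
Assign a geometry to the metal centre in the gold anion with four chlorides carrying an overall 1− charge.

square planar

Ligand charges: each chloride is −1. With an overall charge of −1 the gold centre must be in the +3 oxidation state.
Gold is a group-11 element; Au(III) is therefore d⁸.
With 4 monodentate ligands the coordination number is 4.
A 5d d⁸ ion has a large crystal-field splitting; square planar leaves the high-energy d_{x²−y²} orbital empty and maximises CFSE.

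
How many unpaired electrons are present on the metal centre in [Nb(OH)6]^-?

0 unpaired electrons

Each hydroxide is −1; balancing the −1 overall charge requires Nb(V).
Niobium is a group-5 element; Nb(V) is therefore d⁰.
In an octahedral field the d⁰ configuration is t₂g⁰e_g⁰, giving 0 unpaired electrons.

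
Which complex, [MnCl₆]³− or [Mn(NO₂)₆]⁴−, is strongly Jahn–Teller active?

[MnCl₆]³−

[MnCl₆]³−: Ligand charges: each chloride is −1. With an overall charge of −3 the manganese centre must be in the +3 oxidation state. Mn sits in group 7, so the d-electron count is 7 − 3 = 4. Chloride is a weak-field ligand for a first-row metal, so the complex is high-spin. The t₂g³e_g¹ (high-spin) configuration has an unevenly filled e_g set; the Jahn–Teller theorem predicts a tetragonal distortion (typically axial elongation) to lift the degeneracy.
[Mn(NO₂)₆]⁴−: Summing ligand charges against the −4 overall charge gives an oxidation state of +2 for manganese. Mn sits in group 7, so the d-electron count is 7 − 2 = 5. Nitro (N-bound nitrite) is a strong-field ligand (high in the spectrochemical series) for a first-row metal, so the complex is low-spin. The d⁵ configuration leaves the e_g set evenly filled (or empty) — no strong Jahn–Teller driving force.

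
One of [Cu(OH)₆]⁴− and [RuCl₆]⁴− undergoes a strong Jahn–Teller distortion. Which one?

[Cu(OH)₆]⁴−: Ligand charges: each hydroxide is −1. With an overall charge of −4 the copper centre must be in the +2 oxidation state. Copper is a group-11 element; Cu(II) is therefore d⁹. The t₂g⁶e_g³ configuration has an unevenly filled e_g set; the Jahn–Teller theorem predicts a tetragonal distortion (typically axial elongation) to lift the degeneracy.
[RuCl₆]⁴−: Ligand charges: each chloride is −1. With an overall charge of −4 the ruthenium centre must be in the +2 oxidation state. Group 8 minus oxidation state 2 gives a d⁶ configuration. A 4d ion has a large Δₒ and is invariably low-spin. The d⁶ configuration leaves the e_g set evenly filled (or empty) — no strong Jahn–Teller driving force.

[Cu(OH)₆]⁴−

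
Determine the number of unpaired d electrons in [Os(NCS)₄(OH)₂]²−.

Each isothiocyanate is −1; each hydroxide is −1; balancing the −2 overall charge requires Os(IV).
Os sits in group 8, so the d-electron count is 8 − 4 = 4.
The spin state decides the count: a 5d ion has a large Δₒ and is invariably low-spin.
An octahedral low-spin d⁴ ion is t₂g⁴e_g⁰, giving 2 unpaired electrons.

2 unpaired electrons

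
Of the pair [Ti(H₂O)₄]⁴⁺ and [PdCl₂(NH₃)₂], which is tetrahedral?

[Ti(H₂O)₄]⁴⁺

For [Ti(H₂O)₄]⁴⁺: Water is neutral; balancing the +4 overall charge requires Ti(IV). Titanium is a group-4 element; Ti(IV) is therefore d⁰. A d⁰ ion has no crystal-field stabilisation preference between square planar and tetrahedral, so four ligands adopt the sterically favoured tetrahedral geometry. → tetrahedral.
For [PdCl₂(NH₃)₂]: Summing ligand charges against the 0 overall charge gives an oxidation state of +2 for palladium. Group 10 minus oxidation state 2 gives a d⁸ configuration. A 4d d⁸ ion has a large crystal-field splitting; square planar leaves the high-energy d_{x²−y²} orbital empty and maximises CFSE. → square planar.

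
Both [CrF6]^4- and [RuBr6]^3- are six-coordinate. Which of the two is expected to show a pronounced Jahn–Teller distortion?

[CrF6]^4-: Each fluoride is −1; balancing the −4 overall charge requires Cr(II). Group 6 minus oxidation state 2 gives a d⁴ configuration. Fluoride is a weak-field ligand for a first-row metal, so the complex is high-spin. The t₂g³e_g¹ (high-spin) configuration has an unevenly filled e_g set; the Jahn–Teller theorem predicts a tetragonal distortion (typically axial elongation) to lift the degeneracy.
[RuBr6]^3-: Ligand charges: each bromide is −1. With an overall charge of −3 the ruthenium centre must be in the +3 oxidation state. Ru sits in group 8, so the d-electron count is 8 − 3 = 5. A 4d ion has a large Δₒ and is invariably low-spin. The d⁵ configuration leaves the e_g set evenly filled (or empty) — no strong Jahn–Teller driving force.

[CrF6]^4-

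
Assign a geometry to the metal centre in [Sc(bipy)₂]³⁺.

tetrahedral

Summing ligand charges against the +3 overall charge gives an oxidation state of +3 for scandium.
Group 3 minus oxidation state 3 gives a d⁰ configuration.
Counting donor atoms: 2×2,2′-bipyridine (bidentate) → 4 donors. Coordination number = 4.
A d⁰ ion has no crystal-field stabilisation preference between square planar and tetrahedral, so four ligands adopt the sterically favoured tetrahedral geometry.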